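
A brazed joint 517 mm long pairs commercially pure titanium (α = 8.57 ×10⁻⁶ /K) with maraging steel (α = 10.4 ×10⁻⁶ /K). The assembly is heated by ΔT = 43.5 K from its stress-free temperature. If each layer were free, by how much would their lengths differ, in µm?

Δα = |8.57 − 10.4|×10⁻⁶/K = 1.83×10⁻⁶/K.
ΔL_mismatch = Δα·L·ΔT = 1.83×10⁻⁶ × 517.0 mm × 43.5 K = 41.2 µm.

41.2 µm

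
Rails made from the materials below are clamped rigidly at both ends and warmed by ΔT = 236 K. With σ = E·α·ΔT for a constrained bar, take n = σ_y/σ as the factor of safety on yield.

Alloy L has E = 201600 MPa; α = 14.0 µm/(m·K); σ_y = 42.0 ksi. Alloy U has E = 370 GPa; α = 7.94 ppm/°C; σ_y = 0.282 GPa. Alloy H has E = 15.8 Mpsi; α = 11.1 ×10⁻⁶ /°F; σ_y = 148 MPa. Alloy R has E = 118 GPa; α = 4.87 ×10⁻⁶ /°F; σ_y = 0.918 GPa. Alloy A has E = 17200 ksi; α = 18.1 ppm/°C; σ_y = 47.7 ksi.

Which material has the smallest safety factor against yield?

alloy H

In consistent units (E in GPa, α in ×10⁻⁶/K, σ_y in MPa):
  alloy L: E = 201.6, α = 14.0, σ_y = 289.6 → σ = 666 MPa, n = 0.435
  alloy U: E = 370.0, α = 7.94, σ_y = 282.0 → σ = 693 MPa, n = 0.407
  alloy H: E = 108.9, α = 20.0, σ_y = 148.0 → σ = 514 MPa, n = 0.288
  alloy R: E = 118.0, α = 8.77, σ_y = 918.0 → σ = 244 MPa, n = 3.76
  alloy A: E = 118.6, α = 18.1, σ_y = 328.9 → σ = 507 MPa, n = 0.649
Smallest n: alloy H with n = 0.288.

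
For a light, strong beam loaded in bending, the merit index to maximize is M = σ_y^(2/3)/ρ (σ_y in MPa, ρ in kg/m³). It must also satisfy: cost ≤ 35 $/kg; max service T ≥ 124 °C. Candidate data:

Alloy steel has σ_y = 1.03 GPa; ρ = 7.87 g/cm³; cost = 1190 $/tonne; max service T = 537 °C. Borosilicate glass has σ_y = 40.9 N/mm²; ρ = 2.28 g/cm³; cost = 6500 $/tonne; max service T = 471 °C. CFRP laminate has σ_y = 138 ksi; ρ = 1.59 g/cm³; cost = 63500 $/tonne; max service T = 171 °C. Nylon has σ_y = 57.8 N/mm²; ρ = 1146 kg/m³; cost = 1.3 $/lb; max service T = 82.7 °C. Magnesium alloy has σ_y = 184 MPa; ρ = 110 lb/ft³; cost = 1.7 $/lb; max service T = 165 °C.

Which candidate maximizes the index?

Screen on constraints: cost ≤ 35 $/kg; max service T ≥ 124 °C. Survivors: alloy steel, borosilicate glass, magnesium alloy.
Convert each candidate to consistent units, then evaluate M:
  alloy steel: σ_y = 1030 MPa, ρ = 7870 kg/m³
  borosilicate glass: σ_y = 40.90 MPa, ρ = 2280 kg/m³
  magnesium alloy: σ_y = 184.0 MPa, ρ = 1762 kg/m³
  magnesium alloy: M = 18.4×10⁻³
  alloy steel: M = 13.0×10⁻³
  borosilicate glass: M = 5.21×10⁻³
Magnesium alloy has the largest M.

magnesium alloy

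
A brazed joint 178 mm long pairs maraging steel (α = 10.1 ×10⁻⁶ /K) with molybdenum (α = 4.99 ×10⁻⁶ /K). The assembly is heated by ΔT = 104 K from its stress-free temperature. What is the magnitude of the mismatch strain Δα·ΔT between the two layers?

5.31×10⁻⁴

Δα = |10.1 − 4.99|×10⁻⁶/K = 5.11×10⁻⁶/K.
Mismatch strain = Δα·ΔT = 5.11×10⁻⁶ × 104.0 = 5.31×10⁻⁴.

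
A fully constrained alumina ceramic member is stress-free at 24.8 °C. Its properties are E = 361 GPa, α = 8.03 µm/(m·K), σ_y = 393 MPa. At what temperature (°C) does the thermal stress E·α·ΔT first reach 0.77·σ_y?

E·α·ΔT = 302.6 MPa ⇒ ΔT = 302.6 / (361.0×10³ × 8.03×10⁻⁶) = 104.4 K.
T = 24.8 + 104.4 = 129.2 °C.

129 °C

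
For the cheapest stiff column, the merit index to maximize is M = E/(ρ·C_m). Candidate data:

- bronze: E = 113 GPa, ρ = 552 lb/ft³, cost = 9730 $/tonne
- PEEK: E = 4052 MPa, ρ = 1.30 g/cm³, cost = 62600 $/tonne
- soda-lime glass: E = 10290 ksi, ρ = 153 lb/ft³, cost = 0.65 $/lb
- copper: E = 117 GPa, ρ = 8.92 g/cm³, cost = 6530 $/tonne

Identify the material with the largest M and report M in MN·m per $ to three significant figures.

Putting every candidate on a common basis:
  bronze: E = 113.0 GPa, ρ = 8842 kg/m³, cost = 9.730 $/kg
  PEEK: E = 4.052 GPa, ρ = 1300 kg/m³, cost = 62.60 $/kg
  soda-lime glass: E = 70.95 GPa, ρ = 2451 kg/m³, cost = 1.433 $/kg
  copper: E = 117.0 GPa, ρ = 8920 kg/m³, cost = 6.530 $/kg
  soda-lime glass: M = 20.2 MN·m per $
  copper: M = 2.01 MN·m per $
  bronze: M = 1.31 MN·m per $
  PEEK: M = 0.0498 MN·m per $
The maximum is for soda-lime glass.

soda-lime glass, M = 20.2 MN·m per $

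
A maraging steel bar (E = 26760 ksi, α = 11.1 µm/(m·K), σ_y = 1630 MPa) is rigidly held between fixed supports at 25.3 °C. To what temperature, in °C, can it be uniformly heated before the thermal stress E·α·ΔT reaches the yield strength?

E = 26760 ksi = 184.5 GPa.
E·α·ΔT = 1630 MPa ⇒ ΔT = 1630 / (184.5×10³ × 11.1×10⁻⁶) = 795.9 K.
T = 25.3 + 795.9 = 821.2 °C.

821 °C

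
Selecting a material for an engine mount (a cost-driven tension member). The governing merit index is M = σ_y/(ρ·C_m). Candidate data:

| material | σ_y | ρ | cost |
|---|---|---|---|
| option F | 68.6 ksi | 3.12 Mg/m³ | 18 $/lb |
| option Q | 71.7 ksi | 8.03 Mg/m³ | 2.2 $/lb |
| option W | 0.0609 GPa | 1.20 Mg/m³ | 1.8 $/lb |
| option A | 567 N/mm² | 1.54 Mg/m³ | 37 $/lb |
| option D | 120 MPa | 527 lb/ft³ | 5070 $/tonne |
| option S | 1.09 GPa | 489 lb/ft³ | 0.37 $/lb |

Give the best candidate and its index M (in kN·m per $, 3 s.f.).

option S, M = 171 kN·m per $

Normalizing units and computing the index:
  option F: σ_y = 473.0 MPa, ρ = 3120 kg/m³, cost = 39.68 $/kg
  option Q: σ_y = 494.4 MPa, ρ = 8030 kg/m³, cost = 4.850 $/kg
  option W: σ_y = 60.90 MPa, ρ = 1200 kg/m³, cost = 3.968 $/kg
  option A: σ_y = 567.0 MPa, ρ = 1540 kg/m³, cost = 81.57 $/kg
  option D: σ_y = 120.0 MPa, ρ = 8442 kg/m³, cost = 5.070 $/kg
  option S: σ_y = 1090 MPa, ρ = 7833 kg/m³, cost = 0.8157 $/kg
  option S: M = 171 kN·m per $
  option W: M = 12.8 kN·m per $
  option Q: M = 12.7 kN·m per $
  option A: M = 4.51 kN·m per $
  option F: M = 3.82 kN·m per $
  option D: M = 2.80 kN·m per $
Highest index: option S.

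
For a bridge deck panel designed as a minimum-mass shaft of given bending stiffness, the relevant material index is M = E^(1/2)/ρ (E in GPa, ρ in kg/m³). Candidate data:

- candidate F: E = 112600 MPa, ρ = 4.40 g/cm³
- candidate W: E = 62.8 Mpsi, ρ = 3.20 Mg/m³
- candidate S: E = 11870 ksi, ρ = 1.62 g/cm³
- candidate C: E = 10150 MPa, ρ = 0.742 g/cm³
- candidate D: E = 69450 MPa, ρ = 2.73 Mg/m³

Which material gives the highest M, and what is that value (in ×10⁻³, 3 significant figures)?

candidate W, M = 6.50×10⁻³

Normalizing units and computing the index:
  candidate F: E = 112.6 GPa, ρ = 4400 kg/m³
  candidate W: E = 433.0 GPa, ρ = 3200 kg/m³
  candidate S: E = 81.84 GPa, ρ = 1620 kg/m³
  candidate C: E = 10.15 GPa, ρ = 742.0 kg/m³
  candidate D: E = 69.45 GPa, ρ = 2730 kg/m³
  candidate W: M = 6.50×10⁻³
  candidate S: M = 5.58×10⁻³
  candidate C: M = 4.29×10⁻³
  candidate D: M = 3.05×10⁻³
  candidate F: M = 2.41×10⁻³
Candidate W ranks first.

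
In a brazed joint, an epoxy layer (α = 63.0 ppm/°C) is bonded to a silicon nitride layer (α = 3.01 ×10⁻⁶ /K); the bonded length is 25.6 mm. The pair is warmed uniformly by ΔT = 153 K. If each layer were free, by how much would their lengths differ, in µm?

235 µm

Δα = |63.0 − 3.01|×10⁻⁶/K = 60.0×10⁻⁶/K.
ΔL_mismatch = Δα·L·ΔT = 60.0×10⁻⁶ × 25.6 mm × 153.0 K = 235 µm.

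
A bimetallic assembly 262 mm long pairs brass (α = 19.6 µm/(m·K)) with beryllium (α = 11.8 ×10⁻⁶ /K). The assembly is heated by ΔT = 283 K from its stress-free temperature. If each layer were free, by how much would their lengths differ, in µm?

578 µm

Δα = |19.6 − 11.8|×10⁻⁶/K = 7.80×10⁻⁶/K.
ΔL_mismatch = Δα·L·ΔT = 7.80×10⁻⁶ × 262.0 mm × 283.0 K = 578 µm.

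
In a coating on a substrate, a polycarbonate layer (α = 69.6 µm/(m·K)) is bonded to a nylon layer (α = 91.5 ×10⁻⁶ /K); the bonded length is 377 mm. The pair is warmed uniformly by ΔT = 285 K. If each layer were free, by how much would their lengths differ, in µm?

Δα = |69.6 − 91.5|×10⁻⁶/K = 21.9×10⁻⁶/K.
ΔL_mismatch = Δα·L·ΔT = 21.9×10⁻⁶ × 377.0 mm × 285.0 K = 2350 µm.

2350 µm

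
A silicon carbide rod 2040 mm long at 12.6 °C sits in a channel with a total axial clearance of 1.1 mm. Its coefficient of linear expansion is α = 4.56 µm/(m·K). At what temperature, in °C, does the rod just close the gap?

α·L₀·ΔT = 1.1 mm ⇒ ΔT = 1.1 / (4.56×10⁻⁶ × 2040.0) = 118.2 K.
T = 12.6 + 118.2 = 130.8 °C.

131 °C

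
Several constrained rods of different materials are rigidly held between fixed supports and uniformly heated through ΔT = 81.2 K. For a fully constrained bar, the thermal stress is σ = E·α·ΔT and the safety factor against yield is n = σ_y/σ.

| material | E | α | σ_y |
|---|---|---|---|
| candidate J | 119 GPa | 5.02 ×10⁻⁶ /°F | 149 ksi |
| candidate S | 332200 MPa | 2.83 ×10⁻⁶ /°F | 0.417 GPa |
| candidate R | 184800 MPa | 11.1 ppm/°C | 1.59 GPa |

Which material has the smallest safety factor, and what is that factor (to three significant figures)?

With everything in SI (GPa, ×10⁻⁶/K, MPa):
  candidate J: E = 119.0, α = 9.04, σ_y = 1027 → σ = 87.3 MPa, n = 11.8
  candidate S: E = 332.2, α = 5.09, σ_y = 417.0 → σ = 137 MPa, n = 3.03
  candidate R: E = 184.8, α = 11.1, σ_y = 1590 → σ = 167 MPa, n = 9.55
Smallest n: candidate S with n = 3.03.

candidate S, n = 3.03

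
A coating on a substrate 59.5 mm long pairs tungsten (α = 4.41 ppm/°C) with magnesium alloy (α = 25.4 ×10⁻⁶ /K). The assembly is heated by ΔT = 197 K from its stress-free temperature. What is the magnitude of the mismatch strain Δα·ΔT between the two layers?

Δα = |4.41 − 25.4|×10⁻⁶/K = 21.0×10⁻⁶/K.
Mismatch strain = Δα·ΔT = 21.0×10⁻⁶ × 197.0 = 4.14×10⁻³.

4.14×10⁻³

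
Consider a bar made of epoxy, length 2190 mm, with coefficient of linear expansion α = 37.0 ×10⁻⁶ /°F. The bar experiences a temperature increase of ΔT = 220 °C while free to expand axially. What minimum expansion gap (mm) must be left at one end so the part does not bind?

32.1 mm

Convert α: 37.0×10⁻⁶/°F × (9/5) = 66.6×10⁻⁶/K.
ΔL = α·L₀·ΔT = 66.6×10⁻⁶ × 2190 mm × 220.0 K = 32.1 mm.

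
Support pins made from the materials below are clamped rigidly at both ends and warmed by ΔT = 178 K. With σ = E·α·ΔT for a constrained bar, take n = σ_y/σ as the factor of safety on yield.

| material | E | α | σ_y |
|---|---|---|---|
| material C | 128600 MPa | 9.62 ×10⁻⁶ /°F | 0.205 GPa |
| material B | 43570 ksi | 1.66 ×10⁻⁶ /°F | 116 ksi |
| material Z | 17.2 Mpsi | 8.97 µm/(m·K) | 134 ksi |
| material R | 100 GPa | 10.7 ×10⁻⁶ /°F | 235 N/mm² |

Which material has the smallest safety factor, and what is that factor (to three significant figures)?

In consistent units (E in GPa, α in ×10⁻⁶/K, σ_y in MPa):
  material C: E = 128.6, α = 17.3, σ_y = 205.0 → σ = 396 MPa, n = 0.517
  material B: E = 300.4, α = 2.99, σ_y = 799.8 → σ = 160 MPa, n = 5.01
  material Z: E = 118.6, α = 8.97, σ_y = 923.9 → σ = 189 MPa, n = 4.88
  material R: E = 100.0, α = 19.3, σ_y = 235.0 → σ = 343 MPa, n = 0.685
The minimum is material C at n = 0.517.

material C, n = 0.517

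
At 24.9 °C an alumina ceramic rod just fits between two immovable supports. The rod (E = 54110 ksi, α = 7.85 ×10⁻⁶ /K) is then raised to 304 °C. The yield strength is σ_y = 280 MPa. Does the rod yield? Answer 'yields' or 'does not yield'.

yields

E = 54110 ksi = 373.1 GPa.
ΔT = 279.1 K. Constrained thermal stress σ = E·α·ΔT = 373.1×10³ MPa × 7.85×10⁻⁶ × 279.1 = 817 MPa (compressive).
Compare to σ_y = 280 MPa: σ ≥ σ_y, so it yields.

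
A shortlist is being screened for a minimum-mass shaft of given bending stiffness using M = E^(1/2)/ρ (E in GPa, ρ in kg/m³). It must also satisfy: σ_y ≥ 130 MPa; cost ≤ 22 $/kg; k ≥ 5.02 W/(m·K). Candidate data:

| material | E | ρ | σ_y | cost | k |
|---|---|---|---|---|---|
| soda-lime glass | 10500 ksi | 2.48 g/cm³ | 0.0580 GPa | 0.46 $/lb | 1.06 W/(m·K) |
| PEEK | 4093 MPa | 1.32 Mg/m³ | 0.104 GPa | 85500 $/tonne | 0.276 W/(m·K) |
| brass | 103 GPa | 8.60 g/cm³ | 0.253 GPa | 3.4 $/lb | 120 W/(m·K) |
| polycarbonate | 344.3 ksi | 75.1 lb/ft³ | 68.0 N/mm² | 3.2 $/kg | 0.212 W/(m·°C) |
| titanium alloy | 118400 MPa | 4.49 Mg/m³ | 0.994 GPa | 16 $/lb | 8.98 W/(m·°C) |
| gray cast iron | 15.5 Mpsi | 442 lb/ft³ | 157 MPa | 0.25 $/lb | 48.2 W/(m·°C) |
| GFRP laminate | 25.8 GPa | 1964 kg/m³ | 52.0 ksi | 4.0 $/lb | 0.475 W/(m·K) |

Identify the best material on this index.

gray cast iron

Screen on constraints: σ_y ≥ 130 MPa; cost ≤ 22 $/kg; k ≥ 5.02 W/(m·K). Survivors: brass, gray cast iron.
In SI units:
  brass: E = 103.0 GPa, ρ = 8600 kg/m³
  gray cast iron: E = 106.9 GPa, ρ = 7080 kg/m³
  gray cast iron: M = 1.46×10⁻³
  brass: M = 1.18×10⁻³
Gray cast iron has the largest M.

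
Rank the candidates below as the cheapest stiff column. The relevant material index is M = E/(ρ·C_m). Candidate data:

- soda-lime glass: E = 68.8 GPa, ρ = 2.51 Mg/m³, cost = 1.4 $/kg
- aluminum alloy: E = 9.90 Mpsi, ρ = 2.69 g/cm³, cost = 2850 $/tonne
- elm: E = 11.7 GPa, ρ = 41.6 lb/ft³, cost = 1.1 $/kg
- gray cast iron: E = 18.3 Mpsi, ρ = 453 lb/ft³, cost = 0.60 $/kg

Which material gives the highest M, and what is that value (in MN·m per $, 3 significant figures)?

Putting every candidate on a common basis:
  soda-lime glass: E = 68.80 GPa, ρ = 2510 kg/m³, cost = 1.400 $/kg
  aluminum alloy: E = 68.26 GPa, ρ = 2690 kg/m³, cost = 2.850 $/kg
  elm: E = 11.70 GPa, ρ = 666.4 kg/m³, cost = 1.100 $/kg
  gray cast iron: E = 126.2 GPa, ρ = 7256 kg/m³, cost = 0.6000 $/kg
  gray cast iron: M = 29.0 MN·m per $
  soda-lime glass: M = 19.6 MN·m per $
  elm: M = 16.0 MN·m per $
  aluminum alloy: M = 8.90 MN·m per $
Gray cast iron ranks first.

gray cast iron, M = 29.0 MN·m per $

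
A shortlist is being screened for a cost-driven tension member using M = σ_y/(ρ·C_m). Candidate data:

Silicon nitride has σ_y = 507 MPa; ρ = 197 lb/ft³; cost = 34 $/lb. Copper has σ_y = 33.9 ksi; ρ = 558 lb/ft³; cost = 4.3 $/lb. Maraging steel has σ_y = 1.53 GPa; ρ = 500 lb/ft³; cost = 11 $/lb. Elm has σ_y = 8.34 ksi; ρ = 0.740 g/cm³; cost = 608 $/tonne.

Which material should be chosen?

Putting every candidate on a common basis:
  silicon nitride: σ_y = 507.0 MPa, ρ = 3156 kg/m³, cost = 74.96 $/kg
  copper: σ_y = 233.7 MPa, ρ = 8938 kg/m³, cost = 9.480 $/kg
  maraging steel: σ_y = 1530 MPa, ρ = 8009 kg/m³, cost = 24.25 $/kg
  elm: σ_y = 57.50 MPa, ρ = 740.0 kg/m³, cost = 0.6080 $/kg
  elm: M = 128 kN·m per $
  maraging steel: M = 7.88 kN·m per $
  copper: M = 2.76 kN·m per $
  silicon nitride: M = 2.14 kN·m per $
Elm has the largest M.

elm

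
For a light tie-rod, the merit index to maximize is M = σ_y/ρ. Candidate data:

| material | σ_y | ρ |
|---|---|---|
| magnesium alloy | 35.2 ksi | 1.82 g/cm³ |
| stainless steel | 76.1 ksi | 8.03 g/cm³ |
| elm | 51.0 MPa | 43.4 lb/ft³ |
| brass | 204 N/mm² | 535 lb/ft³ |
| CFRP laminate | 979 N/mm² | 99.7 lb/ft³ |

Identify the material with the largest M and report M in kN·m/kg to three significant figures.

After converting to SI:
  magnesium alloy: σ_y = 242.7 MPa, ρ = 1820 kg/m³
  stainless steel: σ_y = 524.7 MPa, ρ = 8030 kg/m³
  elm: σ_y = 51.00 MPa, ρ = 695.2 kg/m³
  brass: σ_y = 204.0 MPa, ρ = 8570 kg/m³
  CFRP laminate: σ_y = 979.0 MPa, ρ = 1597 kg/m³
  CFRP laminate: M = 613 kN·m/kg
  magnesium alloy: M = 133 kN·m/kg
  elm: M = 73.4 kN·m/kg
  stainless steel: M = 65.3 kN·m/kg
  brass: M = 23.8 kN·m/kg
Highest index: CFRP laminate.

CFRP laminate, M = 613 kN·m/kg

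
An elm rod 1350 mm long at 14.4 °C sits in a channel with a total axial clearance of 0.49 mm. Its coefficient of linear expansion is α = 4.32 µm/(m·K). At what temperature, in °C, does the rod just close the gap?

98.4 °C

α·L₀·ΔT = 0.49 mm ⇒ ΔT = 0.49 / (4.32×10⁻⁶ × 1350.0) = 84.02 K.
T = 14.4 + 84.02 = 98.42 °C.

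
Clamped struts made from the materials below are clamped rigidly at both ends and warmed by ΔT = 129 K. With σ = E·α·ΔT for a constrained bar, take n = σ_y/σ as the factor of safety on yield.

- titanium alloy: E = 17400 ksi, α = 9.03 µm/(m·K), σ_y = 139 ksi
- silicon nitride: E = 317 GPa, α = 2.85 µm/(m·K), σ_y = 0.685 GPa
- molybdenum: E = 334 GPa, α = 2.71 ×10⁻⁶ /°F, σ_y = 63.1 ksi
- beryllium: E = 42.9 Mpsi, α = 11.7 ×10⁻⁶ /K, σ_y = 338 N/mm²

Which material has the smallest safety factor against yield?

Per material, after unit conversion:
  titanium alloy: E = 120.0, α = 9.03, σ_y = 958.4 → σ = 140 MPa, n = 6.86
  silicon nitride: E = 317.0, α = 2.85, σ_y = 685.0 → σ = 117 MPa, n = 5.88
  molybdenum: E = 334.0, α = 4.88, σ_y = 435.1 → σ = 210 MPa, n = 2.07
  beryllium: E = 295.8, α = 11.7, σ_y = 338.0 → σ = 446 MPa, n = 0.757
Beryllium has the lowest safety factor, n = 0.757.

beryllium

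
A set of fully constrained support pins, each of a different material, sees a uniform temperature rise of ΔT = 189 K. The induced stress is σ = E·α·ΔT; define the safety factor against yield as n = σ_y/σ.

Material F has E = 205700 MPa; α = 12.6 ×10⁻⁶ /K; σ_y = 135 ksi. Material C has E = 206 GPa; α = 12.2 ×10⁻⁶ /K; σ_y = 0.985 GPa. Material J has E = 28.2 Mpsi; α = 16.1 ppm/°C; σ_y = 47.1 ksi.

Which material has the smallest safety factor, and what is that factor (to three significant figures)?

In consistent units (E in GPa, α in ×10⁻⁶/K, σ_y in MPa):
  material F: E = 205.7, α = 12.6, σ_y = 930.8 → σ = 490 MPa, n = 1.90
  material C: E = 206.0, α = 12.2, σ_y = 985.0 → σ = 475 MPa, n = 2.07
  material J: E = 194.4, α = 16.1, σ_y = 324.7 → σ = 592 MPa, n = 0.549
The minimum is material J at n = 0.549.

material J, n = 0.549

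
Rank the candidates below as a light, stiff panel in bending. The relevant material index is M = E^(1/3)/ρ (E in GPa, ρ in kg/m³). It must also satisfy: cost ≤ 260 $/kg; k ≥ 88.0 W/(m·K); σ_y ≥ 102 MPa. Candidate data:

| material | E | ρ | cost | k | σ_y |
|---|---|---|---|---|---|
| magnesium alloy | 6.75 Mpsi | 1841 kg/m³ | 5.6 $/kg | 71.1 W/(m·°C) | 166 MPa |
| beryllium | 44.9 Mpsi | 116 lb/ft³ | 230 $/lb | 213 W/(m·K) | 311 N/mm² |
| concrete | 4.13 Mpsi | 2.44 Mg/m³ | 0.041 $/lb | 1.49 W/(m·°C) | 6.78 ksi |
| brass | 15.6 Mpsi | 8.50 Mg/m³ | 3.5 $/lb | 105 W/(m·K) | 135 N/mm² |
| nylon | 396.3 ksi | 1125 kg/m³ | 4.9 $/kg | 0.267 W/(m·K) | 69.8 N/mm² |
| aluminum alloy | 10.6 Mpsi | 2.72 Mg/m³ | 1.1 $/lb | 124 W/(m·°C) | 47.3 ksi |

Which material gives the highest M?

aluminum alloy

Screen on constraints: cost ≤ 260 $/kg; k ≥ 88.0 W/(m·K); σ_y ≥ 102 MPa. Survivors: brass, aluminum alloy.
Putting every candidate on a common basis:
  brass: E = 107.6 GPa, ρ = 8500 kg/m³
  aluminum alloy: E = 73.08 GPa, ρ = 2720 kg/m³
  aluminum alloy: M = 1.54×10⁻³
  brass: M = 0.559×10⁻³
Aluminum alloy has the largest M.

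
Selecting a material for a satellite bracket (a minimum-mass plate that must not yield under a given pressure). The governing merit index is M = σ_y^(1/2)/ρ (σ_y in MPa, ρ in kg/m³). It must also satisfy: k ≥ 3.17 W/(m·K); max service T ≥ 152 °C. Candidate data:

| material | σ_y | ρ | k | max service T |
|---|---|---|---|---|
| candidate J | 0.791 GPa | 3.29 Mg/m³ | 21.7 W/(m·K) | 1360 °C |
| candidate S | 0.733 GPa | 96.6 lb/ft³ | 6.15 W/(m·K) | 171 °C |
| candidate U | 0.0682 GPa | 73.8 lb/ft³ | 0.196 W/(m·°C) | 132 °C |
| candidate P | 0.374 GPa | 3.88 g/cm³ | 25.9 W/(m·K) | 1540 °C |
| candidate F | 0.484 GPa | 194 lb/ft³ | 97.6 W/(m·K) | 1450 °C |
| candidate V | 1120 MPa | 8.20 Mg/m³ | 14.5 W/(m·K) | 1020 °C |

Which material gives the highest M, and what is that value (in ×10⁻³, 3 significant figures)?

candidate S, M = 17.5×10⁻³

Screen on constraints: k ≥ 3.17 W/(m·K); max service T ≥ 152 °C. Survivors: candidate J, candidate S, candidate P, candidate F, candidate V.
In SI units:
  candidate J: σ_y = 791.0 MPa, ρ = 3290 kg/m³
  candidate S: σ_y = 733.0 MPa, ρ = 1547 kg/m³
  candidate P: σ_y = 374.0 MPa, ρ = 3880 kg/m³
  candidate F: σ_y = 484.0 MPa, ρ = 3108 kg/m³
  candidate V: σ_y = 1120 MPa, ρ = 8200 kg/m³
  candidate S: M = 17.5×10⁻³
  candidate J: M = 8.55×10⁻³
  candidate F: M = 7.08×10⁻³
  candidate P: M = 4.98×10⁻³
  candidate V: M = 4.08×10⁻³
Candidate S ranks first.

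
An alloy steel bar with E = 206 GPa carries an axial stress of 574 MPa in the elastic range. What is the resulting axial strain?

2.79×10⁻³

ε = σ/E = 574 / 206000 = 2.79×10⁻³.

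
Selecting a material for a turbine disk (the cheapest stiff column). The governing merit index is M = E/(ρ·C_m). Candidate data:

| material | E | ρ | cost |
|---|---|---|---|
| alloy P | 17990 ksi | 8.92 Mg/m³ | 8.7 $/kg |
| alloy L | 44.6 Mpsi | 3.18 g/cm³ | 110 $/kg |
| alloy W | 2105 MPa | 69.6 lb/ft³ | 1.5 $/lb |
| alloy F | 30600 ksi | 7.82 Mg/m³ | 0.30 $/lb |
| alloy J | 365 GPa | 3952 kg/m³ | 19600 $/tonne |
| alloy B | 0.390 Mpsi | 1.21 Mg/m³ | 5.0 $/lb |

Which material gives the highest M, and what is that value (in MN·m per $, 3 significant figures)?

In SI units:
  alloy P: E = 124.0 GPa, ρ = 8920 kg/m³, cost = 8.700 $/kg
  alloy L: E = 307.5 GPa, ρ = 3180 kg/m³, cost = 110.0 $/kg
  alloy W: E = 2.105 GPa, ρ = 1115 kg/m³, cost = 3.307 $/kg
  alloy F: E = 211.0 GPa, ρ = 7820 kg/m³, cost = 0.6614 $/kg
  alloy J: E = 365.0 GPa, ρ = 3952 kg/m³, cost = 19.60 $/kg
  alloy B: E = 2.689 GPa, ρ = 1210 kg/m³, cost = 11.02 $/kg
  alloy F: M = 40.8 MN·m per $
  alloy J: M = 4.71 MN·m per $
  alloy P: M = 1.60 MN·m per $
  alloy L: M = 0.879 MN·m per $
  alloy W: M = 0.571 MN·m per $
  alloy B: M = 0.202 MN·m per $
Alloy F ranks first.

alloy F, M = 40.8 MN·m per $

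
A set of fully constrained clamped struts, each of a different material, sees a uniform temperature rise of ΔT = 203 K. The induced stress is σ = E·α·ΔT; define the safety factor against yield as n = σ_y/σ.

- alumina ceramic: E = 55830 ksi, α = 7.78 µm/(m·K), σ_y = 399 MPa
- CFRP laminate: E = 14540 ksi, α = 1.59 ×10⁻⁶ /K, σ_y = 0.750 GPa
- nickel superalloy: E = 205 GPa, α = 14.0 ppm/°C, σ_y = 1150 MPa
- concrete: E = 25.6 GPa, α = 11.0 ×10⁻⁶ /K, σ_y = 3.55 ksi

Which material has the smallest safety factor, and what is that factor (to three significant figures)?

With everything in SI (GPa, ×10⁻⁶/K, MPa):
  alumina ceramic: E = 384.9, α = 7.78, σ_y = 399.0 → σ = 608 MPa, n = 0.656
  CFRP laminate: E = 100.2, α = 1.59, σ_y = 750.0 → σ = 32.4 MPa, n = 23.2
  nickel superalloy: E = 205.0, α = 14.0, σ_y = 1150 → σ = 583 MPa, n = 1.97
  concrete: E = 25.60, α = 11.0, σ_y = 24.48 → σ = 57.2 MPa, n = 0.428
The minimum is concrete at n = 0.428.

concrete, n = 0.428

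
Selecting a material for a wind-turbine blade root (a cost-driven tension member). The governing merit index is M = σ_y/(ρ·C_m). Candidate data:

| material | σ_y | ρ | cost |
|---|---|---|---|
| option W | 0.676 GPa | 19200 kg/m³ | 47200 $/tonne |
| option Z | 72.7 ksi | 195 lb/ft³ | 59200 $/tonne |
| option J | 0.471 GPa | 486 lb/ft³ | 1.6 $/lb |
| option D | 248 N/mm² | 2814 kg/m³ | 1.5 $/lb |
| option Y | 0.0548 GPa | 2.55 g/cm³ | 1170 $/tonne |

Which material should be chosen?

option D

Putting every candidate on a common basis:
  option W: σ_y = 676.0 MPa, ρ = 19200 kg/m³, cost = 47.20 $/kg
  option Z: σ_y = 501.2 MPa, ρ = 3124 kg/m³, cost = 59.20 $/kg
  option J: σ_y = 471.0 MPa, ρ = 7785 kg/m³, cost = 3.527 $/kg
  option D: σ_y = 248.0 MPa, ρ = 2814 kg/m³, cost = 3.307 $/kg
  option Y: σ_y = 54.80 MPa, ρ = 2550 kg/m³, cost = 1.170 $/kg
  option D: M = 26.7 kN·m per $
  option Y: M = 18.4 kN·m per $
  option J: M = 17.2 kN·m per $
  option Z: M = 2.71 kN·m per $
  option W: M = 0.746 kN·m per $
Option D has the largest M.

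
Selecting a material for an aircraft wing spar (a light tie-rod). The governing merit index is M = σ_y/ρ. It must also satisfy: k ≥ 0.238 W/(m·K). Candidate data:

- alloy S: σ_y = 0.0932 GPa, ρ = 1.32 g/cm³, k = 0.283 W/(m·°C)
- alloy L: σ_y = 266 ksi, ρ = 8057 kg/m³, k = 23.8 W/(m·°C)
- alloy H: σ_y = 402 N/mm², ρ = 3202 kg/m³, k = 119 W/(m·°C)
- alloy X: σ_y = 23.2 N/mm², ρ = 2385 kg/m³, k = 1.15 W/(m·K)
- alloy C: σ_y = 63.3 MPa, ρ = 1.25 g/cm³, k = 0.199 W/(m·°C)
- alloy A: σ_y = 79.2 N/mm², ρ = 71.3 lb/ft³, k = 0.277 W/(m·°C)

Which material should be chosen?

Screen on constraints: k ≥ 0.238 W/(m·K). Survivors: alloy S, alloy L, alloy H, alloy X, alloy A.
In SI units:
  alloy S: σ_y = 93.20 MPa, ρ = 1320 kg/m³
  alloy L: σ_y = 1834 MPa, ρ = 8057 kg/m³
  alloy H: σ_y = 402.0 MPa, ρ = 3202 kg/m³
  alloy X: σ_y = 23.20 MPa, ρ = 2385 kg/m³
  alloy A: σ_y = 79.20 MPa, ρ = 1142 kg/m³
  alloy L: M = 228 kN·m/kg
  alloy H: M = 126 kN·m/kg
  alloy S: M = 70.6 kN·m/kg
  alloy A: M = 69.3 kN·m/kg
  alloy X: M = 9.73 kN·m/kg
Highest index: alloy L.

alloy L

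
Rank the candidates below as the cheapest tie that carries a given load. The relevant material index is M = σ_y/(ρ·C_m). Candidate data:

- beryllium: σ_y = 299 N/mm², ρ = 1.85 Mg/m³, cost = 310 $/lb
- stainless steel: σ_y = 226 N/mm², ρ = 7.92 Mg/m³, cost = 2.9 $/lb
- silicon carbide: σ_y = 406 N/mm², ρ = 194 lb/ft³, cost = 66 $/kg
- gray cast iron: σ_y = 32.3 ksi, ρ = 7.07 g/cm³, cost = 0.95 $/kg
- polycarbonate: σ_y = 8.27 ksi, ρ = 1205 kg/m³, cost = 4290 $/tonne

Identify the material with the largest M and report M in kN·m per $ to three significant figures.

Putting every candidate on a common basis:
  beryllium: σ_y = 299.0 MPa, ρ = 1850 kg/m³, cost = 683.4 $/kg
  stainless steel: σ_y = 226.0 MPa, ρ = 7920 kg/m³, cost = 6.393 $/kg
  silicon carbide: σ_y = 406.0 MPa, ρ = 3108 kg/m³, cost = 66.00 $/kg
  gray cast iron: σ_y = 222.7 MPa, ρ = 7070 kg/m³, cost = 0.9500 $/kg
  polycarbonate: σ_y = 57.02 MPa, ρ = 1205 kg/m³, cost = 4.290 $/kg
  gray cast iron: M = 33.2 kN·m per $
  polycarbonate: M = 11.0 kN·m per $
  stainless steel: M = 4.46 kN·m per $
  silicon carbide: M = 1.98 kN·m per $
  beryllium: M = 0.236 kN·m per $
Gray cast iron ranks first.

gray cast iron, M = 33.2 kN·m per $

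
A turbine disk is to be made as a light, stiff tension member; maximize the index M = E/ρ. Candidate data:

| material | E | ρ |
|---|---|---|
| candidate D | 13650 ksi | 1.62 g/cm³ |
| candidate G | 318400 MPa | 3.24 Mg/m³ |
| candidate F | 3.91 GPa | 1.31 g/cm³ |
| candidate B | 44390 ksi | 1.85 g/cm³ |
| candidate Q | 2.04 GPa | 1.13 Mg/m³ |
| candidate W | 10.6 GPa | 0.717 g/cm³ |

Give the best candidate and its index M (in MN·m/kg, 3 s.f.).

Putting every candidate on a common basis:
  candidate D: E = 94.11 GPa, ρ = 1620 kg/m³
  candidate G: E = 318.4 GPa, ρ = 3240 kg/m³
  candidate F: E = 3.910 GPa, ρ = 1310 kg/m³
  candidate B: E = 306.1 GPa, ρ = 1850 kg/m³
  candidate Q: E = 2.040 GPa, ρ = 1130 kg/m³
  candidate W: E = 10.60 GPa, ρ = 717.0 kg/m³
  candidate B: M = 165 MN·m/kg
  candidate G: M = 98.3 MN·m/kg
  candidate D: M = 58.1 MN·m/kg
  candidate W: M = 14.8 MN·m/kg
  candidate F: M = 2.98 MN·m/kg
  candidate Q: M = 1.81 MN·m/kg
Candidate B has the largest M.

candidate B, M = 165 MN·m/kg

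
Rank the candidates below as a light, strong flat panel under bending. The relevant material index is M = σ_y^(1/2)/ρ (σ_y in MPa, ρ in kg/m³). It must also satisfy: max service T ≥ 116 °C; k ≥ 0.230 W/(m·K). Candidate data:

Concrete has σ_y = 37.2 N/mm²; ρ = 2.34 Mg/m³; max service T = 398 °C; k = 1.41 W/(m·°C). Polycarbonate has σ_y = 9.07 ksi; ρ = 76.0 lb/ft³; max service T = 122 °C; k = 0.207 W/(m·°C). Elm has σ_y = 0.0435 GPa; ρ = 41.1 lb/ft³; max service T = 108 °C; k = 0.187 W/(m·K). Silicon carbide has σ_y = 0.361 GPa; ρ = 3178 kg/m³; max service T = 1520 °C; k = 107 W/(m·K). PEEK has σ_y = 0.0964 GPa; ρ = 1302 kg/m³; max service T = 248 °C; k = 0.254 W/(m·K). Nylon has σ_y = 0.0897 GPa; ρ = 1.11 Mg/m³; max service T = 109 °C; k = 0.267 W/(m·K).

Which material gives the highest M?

Screen on constraints: max service T ≥ 116 °C; k ≥ 0.230 W/(m·K). Survivors: concrete, silicon carbide, PEEK.
After converting to SI:
  concrete: σ_y = 37.20 MPa, ρ = 2340 kg/m³
  silicon carbide: σ_y = 361.0 MPa, ρ = 3178 kg/m³
  PEEK: σ_y = 96.40 MPa, ρ = 1302 kg/m³
  PEEK: M = 7.54×10⁻³
  silicon carbide: M = 5.98×10⁻³
  concrete: M = 2.61×10⁻³
The maximum is for PEEK.

PEEK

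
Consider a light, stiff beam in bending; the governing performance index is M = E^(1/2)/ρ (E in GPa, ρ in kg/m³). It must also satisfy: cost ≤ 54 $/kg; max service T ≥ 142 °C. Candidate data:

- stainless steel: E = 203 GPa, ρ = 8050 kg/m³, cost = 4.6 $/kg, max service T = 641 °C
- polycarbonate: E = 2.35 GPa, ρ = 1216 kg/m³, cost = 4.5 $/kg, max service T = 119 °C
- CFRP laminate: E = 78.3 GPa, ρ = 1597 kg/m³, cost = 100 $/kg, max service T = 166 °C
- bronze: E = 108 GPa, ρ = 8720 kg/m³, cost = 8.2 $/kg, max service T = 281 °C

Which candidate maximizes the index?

stainless steel

Screen on constraints: cost ≤ 54 $/kg; max service T ≥ 142 °C. Survivors: stainless steel, bronze.
Per-candidate index values:
  stainless steel: M = 1.77×10⁻³
  bronze: M = 1.19×10⁻³
Highest index: stainless steel.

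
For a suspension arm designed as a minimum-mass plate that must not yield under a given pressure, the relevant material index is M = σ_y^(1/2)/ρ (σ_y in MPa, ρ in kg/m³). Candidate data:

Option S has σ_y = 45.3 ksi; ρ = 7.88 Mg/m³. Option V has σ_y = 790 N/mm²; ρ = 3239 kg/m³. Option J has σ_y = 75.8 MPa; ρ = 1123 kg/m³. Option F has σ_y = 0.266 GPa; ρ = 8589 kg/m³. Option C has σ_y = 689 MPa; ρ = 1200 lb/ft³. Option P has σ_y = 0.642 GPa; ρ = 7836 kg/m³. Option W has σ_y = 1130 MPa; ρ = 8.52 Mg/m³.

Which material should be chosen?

option V

In SI units:
  option S: σ_y = 312.3 MPa, ρ = 7880 kg/m³
  option V: σ_y = 790.0 MPa, ρ = 3239 kg/m³
  option J: σ_y = 75.80 MPa, ρ = 1123 kg/m³
  option F: σ_y = 266.0 MPa, ρ = 8589 kg/m³
  option C: σ_y = 689.0 MPa, ρ = 19220 kg/m³
  option P: σ_y = 642.0 MPa, ρ = 7836 kg/m³
  option W: σ_y = 1130 MPa, ρ = 8520 kg/m³
  option V: M = 8.68×10⁻³
  option J: M = 7.75×10⁻³
  option W: M = 3.95×10⁻³
  option P: M = 3.23×10⁻³
  option S: M = 2.24×10⁻³
  option F: M = 1.90×10⁻³
  option C: M = 1.37×10⁻³
The maximum is for option V.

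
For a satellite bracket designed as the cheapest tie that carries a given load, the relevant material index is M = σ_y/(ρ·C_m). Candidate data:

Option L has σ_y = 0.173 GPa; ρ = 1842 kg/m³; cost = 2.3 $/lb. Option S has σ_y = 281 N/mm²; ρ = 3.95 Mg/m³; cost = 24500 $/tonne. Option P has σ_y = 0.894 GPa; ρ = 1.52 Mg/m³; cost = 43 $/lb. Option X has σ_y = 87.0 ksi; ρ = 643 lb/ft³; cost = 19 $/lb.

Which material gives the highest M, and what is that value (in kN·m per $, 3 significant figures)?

option L, M = 18.5 kN·m per $

After converting to SI:
  option L: σ_y = 173.0 MPa, ρ = 1842 kg/m³, cost = 5.071 $/kg
  option S: σ_y = 281.0 MPa, ρ = 3950 kg/m³, cost = 24.50 $/kg
  option P: σ_y = 894.0 MPa, ρ = 1520 kg/m³, cost = 94.80 $/kg
  option X: σ_y = 599.8 MPa, ρ = 10300 kg/m³, cost = 41.89 $/kg
  option L: M = 18.5 kN·m per $
  option P: M = 6.20 kN·m per $
  option S: M = 2.90 kN·m per $
  option X: M = 1.39 kN·m per $
The maximum is for option L.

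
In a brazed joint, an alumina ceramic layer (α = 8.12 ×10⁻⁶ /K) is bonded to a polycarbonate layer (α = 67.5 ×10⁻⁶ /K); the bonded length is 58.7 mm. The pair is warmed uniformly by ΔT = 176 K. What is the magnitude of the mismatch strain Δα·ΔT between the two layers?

Δα = |8.12 − 67.5|×10⁻⁶/K = 59.4×10⁻⁶/K.
Mismatch strain = Δα·ΔT = 59.4×10⁻⁶ × 176.0 = 0.0105.

0.0105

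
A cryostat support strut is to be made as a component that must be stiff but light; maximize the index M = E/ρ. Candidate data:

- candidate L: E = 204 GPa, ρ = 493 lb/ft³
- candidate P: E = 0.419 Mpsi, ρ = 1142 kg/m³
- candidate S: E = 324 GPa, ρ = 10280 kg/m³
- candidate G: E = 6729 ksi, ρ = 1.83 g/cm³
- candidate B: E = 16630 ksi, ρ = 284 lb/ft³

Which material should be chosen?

After converting to SI:
  candidate L: E = 204.0 GPa, ρ = 7897 kg/m³
  candidate P: E = 2.889 GPa, ρ = 1142 kg/m³
  candidate S: E = 324.0 GPa, ρ = 10280 kg/m³
  candidate G: E = 46.39 GPa, ρ = 1830 kg/m³
  candidate B: E = 114.7 GPa, ρ = 4549 kg/m³
  candidate S: M = 31.5 MN·m/kg
  candidate L: M = 25.8 MN·m/kg
  candidate G: M = 25.4 MN·m/kg
  candidate B: M = 25.2 MN·m/kg
  candidate P: M = 2.53 MN·m/kg
Candidate S has the largest M.

candidate S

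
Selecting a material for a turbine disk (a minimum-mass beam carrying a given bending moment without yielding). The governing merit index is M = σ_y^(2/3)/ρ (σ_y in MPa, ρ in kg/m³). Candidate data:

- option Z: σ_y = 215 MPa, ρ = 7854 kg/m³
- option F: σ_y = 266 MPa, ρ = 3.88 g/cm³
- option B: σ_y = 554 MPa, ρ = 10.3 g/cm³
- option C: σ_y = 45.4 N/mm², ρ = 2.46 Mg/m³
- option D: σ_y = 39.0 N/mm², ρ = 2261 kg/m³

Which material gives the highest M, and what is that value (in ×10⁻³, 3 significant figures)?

Normalizing units and computing the index:
  option Z: σ_y = 215.0 MPa, ρ = 7854 kg/m³
  option F: σ_y = 266.0 MPa, ρ = 3880 kg/m³
  option B: σ_y = 554.0 MPa, ρ = 10300 kg/m³
  option C: σ_y = 45.40 MPa, ρ = 2460 kg/m³
  option D: σ_y = 39.00 MPa, ρ = 2261 kg/m³
  option F: M = 10.7×10⁻³
  option B: M = 6.55×10⁻³
  option C: M = 5.17×10⁻³
  option D: M = 5.09×10⁻³
  option Z: M = 4.57×10⁻³
Highest index: option F.

option F, M = 10.7×10⁻³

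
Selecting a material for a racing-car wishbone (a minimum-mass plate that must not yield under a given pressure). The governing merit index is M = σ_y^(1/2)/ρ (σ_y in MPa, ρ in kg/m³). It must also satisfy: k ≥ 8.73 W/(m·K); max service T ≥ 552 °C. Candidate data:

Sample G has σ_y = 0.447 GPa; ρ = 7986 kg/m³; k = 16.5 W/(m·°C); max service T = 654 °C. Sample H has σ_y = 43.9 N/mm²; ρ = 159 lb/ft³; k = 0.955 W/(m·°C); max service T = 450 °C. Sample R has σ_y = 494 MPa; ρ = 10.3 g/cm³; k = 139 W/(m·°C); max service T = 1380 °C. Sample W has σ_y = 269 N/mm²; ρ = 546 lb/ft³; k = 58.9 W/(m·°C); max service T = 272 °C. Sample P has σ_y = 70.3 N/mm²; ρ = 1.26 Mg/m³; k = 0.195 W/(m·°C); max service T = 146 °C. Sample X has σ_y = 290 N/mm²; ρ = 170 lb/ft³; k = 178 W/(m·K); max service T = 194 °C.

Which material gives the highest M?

sample G

Screen on constraints: k ≥ 8.73 W/(m·K); max service T ≥ 552 °C. Survivors: sample G, sample R.
After converting to SI:
  sample G: σ_y = 447.0 MPa, ρ = 7986 kg/m³
  sample R: σ_y = 494.0 MPa, ρ = 10300 kg/m³
  sample G: M = 2.65×10⁻³
  sample R: M = 2.16×10⁻³
Highest index: sample G.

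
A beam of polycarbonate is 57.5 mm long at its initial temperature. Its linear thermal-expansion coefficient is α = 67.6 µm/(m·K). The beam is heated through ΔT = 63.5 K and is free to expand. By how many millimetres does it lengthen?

0.247 mm

ΔL = α·L₀·ΔT = 67.6×10⁻⁶ × 57.5 mm × 63.50 K = 0.247 mm.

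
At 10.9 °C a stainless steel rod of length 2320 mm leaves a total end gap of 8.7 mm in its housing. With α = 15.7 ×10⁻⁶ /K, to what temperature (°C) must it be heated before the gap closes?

α·L₀·ΔT = 8.7 mm ⇒ ΔT = 8.7 / (15.7×10⁻⁶ × 2320.0) = 238.9 K.
T = 10.9 + 238.9 = 249.8 °C.

250 °C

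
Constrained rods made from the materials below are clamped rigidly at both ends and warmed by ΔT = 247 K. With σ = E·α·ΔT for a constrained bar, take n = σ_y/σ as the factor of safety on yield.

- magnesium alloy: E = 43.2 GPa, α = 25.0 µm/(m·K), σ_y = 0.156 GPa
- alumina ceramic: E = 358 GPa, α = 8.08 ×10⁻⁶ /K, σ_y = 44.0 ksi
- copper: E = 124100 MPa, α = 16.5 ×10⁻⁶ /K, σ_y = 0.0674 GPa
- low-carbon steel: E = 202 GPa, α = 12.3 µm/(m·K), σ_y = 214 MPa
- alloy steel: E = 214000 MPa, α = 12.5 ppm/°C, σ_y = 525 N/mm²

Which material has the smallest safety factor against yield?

copper

With everything in SI (GPa, ×10⁻⁶/K, MPa):
  magnesium alloy: E = 43.20, α = 25.0, σ_y = 156.0 → σ = 267 MPa, n = 0.585
  alumina ceramic: E = 358.0, α = 8.08, σ_y = 303.4 → σ = 714 MPa, n = 0.425
  copper: E = 124.1, α = 16.5, σ_y = 67.40 → σ = 506 MPa, n = 0.133
  low-carbon steel: E = 202.0, α = 12.3, σ_y = 214.0 → σ = 614 MPa, n = 0.349
  alloy steel: E = 214.0, α = 12.5, σ_y = 525.0 → σ = 661 MPa, n = 0.795
Copper has the lowest safety factor, n = 0.133.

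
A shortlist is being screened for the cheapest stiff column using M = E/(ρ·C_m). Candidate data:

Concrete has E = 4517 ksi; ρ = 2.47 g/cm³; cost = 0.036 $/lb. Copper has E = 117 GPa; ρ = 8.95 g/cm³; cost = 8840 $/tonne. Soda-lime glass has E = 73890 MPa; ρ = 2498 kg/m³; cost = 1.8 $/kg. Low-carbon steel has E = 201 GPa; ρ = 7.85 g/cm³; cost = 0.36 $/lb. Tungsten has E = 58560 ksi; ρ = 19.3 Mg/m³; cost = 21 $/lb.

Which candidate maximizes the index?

Putting every candidate on a common basis:
  concrete: E = 31.14 GPa, ρ = 2470 kg/m³, cost = 0.07937 $/kg
  copper: E = 117.0 GPa, ρ = 8950 kg/m³, cost = 8.840 $/kg
  soda-lime glass: E = 73.89 GPa, ρ = 2498 kg/m³, cost = 1.800 $/kg
  low-carbon steel: E = 201.0 GPa, ρ = 7850 kg/m³, cost = 0.7937 $/kg
  tungsten: E = 403.8 GPa, ρ = 19300 kg/m³, cost = 46.30 $/kg
  concrete: M = 159 MN·m per $
  low-carbon steel: M = 32.3 MN·m per $
  soda-lime glass: M = 16.4 MN·m per $
  copper: M = 1.48 MN·m per $
  tungsten: M = 0.452 MN·m per $
Highest index: concrete.

concrete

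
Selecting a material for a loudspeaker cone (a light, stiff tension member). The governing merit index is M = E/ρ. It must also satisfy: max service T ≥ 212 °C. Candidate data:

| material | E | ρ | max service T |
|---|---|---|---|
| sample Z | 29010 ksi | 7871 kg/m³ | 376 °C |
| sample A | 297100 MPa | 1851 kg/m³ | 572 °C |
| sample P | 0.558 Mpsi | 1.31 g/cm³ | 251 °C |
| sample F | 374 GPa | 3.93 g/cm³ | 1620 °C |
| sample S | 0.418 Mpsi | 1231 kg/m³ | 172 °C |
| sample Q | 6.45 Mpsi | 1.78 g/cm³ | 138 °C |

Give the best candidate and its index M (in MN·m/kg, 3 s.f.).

sample A, M = 161 MN·m/kg

Screen on constraints: max service T ≥ 212 °C. Survivors: sample Z, sample A, sample P, sample F.
In SI units:
  sample Z: E = 200.0 GPa, ρ = 7871 kg/m³
  sample A: E = 297.1 GPa, ρ = 1851 kg/m³
  sample P: E = 3.847 GPa, ρ = 1310 kg/m³
  sample F: E = 374.0 GPa, ρ = 3930 kg/m³
  sample A: M = 161 MN·m/kg
  sample F: M = 95.2 MN·m/kg
  sample Z: M = 25.4 MN·m/kg
  sample P: M = 2.94 MN·m/kg
Highest index: sample A.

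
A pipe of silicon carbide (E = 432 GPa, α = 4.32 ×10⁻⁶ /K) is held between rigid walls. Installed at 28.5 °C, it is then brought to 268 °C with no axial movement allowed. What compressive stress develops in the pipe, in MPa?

447 MPa

ΔT = 239.5 K. Constrained thermal stress σ = E·α·ΔT = 432.0×10³ MPa × 4.32×10⁻⁶ × 239.5 = 447 MPa (compressive).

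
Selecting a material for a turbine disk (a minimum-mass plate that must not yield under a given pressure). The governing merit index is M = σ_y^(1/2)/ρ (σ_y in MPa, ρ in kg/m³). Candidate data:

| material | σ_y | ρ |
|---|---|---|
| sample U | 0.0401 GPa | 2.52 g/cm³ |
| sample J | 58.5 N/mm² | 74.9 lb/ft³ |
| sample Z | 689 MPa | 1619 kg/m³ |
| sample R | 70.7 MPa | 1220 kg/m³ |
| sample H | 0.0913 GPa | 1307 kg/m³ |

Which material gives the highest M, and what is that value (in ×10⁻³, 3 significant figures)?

sample Z, M = 16.2×10⁻³

Putting every candidate on a common basis:
  sample U: σ_y = 40.10 MPa, ρ = 2520 kg/m³
  sample J: σ_y = 58.50 MPa, ρ = 1200 kg/m³
  sample Z: σ_y = 689.0 MPa, ρ = 1619 kg/m³
  sample R: σ_y = 70.70 MPa, ρ = 1220 kg/m³
  sample H: σ_y = 91.30 MPa, ρ = 1307 kg/m³
  sample Z: M = 16.2×10⁻³
  sample H: M = 7.31×10⁻³
  sample R: M = 6.89×10⁻³
  sample J: M = 6.37×10⁻³
  sample U: M = 2.51×10⁻³
Sample Z ranks first.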